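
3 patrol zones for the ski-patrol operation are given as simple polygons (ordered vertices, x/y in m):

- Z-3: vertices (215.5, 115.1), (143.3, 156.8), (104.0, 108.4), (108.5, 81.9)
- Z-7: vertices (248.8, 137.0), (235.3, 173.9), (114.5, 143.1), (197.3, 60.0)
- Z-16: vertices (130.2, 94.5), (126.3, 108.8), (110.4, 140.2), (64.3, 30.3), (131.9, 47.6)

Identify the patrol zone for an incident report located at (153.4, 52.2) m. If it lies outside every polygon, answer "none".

none

Cast a ray rightward from (153.4, 52.2). For each polygon, the edges (by vertex number in listed order) whose endpoints lie on opposite sides of y = 52.2, where each meets that height, and whether that is right or left of the point:
Z-3: no edge straddles that height → 0 crossings.
Z-7: no edge straddles that height → 0 crossings.
Z-16: 3–4 at x≈73.49 (left), 5–1 at x≈131.73 (left) → 0 crossings.
All counts are even, so the point lies outside every listed polygon.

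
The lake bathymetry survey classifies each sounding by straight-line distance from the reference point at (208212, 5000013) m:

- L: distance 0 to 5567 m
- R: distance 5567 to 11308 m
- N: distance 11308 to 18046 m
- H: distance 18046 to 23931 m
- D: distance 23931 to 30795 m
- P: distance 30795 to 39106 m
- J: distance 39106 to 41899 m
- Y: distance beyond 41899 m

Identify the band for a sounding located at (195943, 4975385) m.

Distance = √((195943−208212)² + (4975385−5000013)²) = √(150528361.000 + 606538384.000) = 27514.846 m.
23931 ≤ 27514.846 < 30795 → D.

D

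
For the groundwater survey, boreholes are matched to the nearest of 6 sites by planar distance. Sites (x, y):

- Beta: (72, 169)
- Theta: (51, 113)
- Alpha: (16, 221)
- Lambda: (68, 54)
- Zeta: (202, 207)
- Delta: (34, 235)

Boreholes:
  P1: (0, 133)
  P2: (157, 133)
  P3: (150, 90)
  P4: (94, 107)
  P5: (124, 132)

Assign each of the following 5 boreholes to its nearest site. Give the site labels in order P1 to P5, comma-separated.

P1 → Theta (d²=3001.00)
P2 → Zeta (d²=7501.00)
P3 → Lambda (d²=8020.00)
P4 → Theta (d²=1885.00)
P5 → Beta (d²=4073.00)

Theta, Zeta, Lambda, Theta, Beta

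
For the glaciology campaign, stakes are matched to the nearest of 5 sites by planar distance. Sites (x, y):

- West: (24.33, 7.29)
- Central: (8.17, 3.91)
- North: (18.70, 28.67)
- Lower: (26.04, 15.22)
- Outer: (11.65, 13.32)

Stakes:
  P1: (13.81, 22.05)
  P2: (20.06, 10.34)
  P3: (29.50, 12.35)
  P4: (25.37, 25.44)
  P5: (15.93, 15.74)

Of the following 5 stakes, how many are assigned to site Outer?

P1 → North
P2 → West
P3 → Lower
P4 → North
P5 → Outer
1 of the 5 goes to Outer.

1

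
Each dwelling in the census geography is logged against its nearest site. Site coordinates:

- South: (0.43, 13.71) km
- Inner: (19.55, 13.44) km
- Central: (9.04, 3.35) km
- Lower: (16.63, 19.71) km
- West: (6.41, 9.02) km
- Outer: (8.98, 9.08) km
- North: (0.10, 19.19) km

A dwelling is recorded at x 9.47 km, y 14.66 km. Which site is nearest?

Squared distances to each site:
South: 82.624; Inner: 103.095; Central: 128.101; Lower: 76.768; West: 41.173; Outer: 31.377; North: 108.318.
Minimum at Outer.

Outer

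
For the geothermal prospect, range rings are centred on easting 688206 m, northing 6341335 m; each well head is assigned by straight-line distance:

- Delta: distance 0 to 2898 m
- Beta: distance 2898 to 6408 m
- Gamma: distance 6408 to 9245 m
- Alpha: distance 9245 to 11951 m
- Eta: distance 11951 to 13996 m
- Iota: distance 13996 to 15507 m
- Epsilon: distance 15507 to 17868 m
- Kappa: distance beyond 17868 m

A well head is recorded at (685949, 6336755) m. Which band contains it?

Beta

Distance = √((685949−688206)² + (6336755−6341335)²) = √(5094049.000 + 20976400.000) = 5105.923 m.
2898 ≤ 5105.923 < 6408 → Beta.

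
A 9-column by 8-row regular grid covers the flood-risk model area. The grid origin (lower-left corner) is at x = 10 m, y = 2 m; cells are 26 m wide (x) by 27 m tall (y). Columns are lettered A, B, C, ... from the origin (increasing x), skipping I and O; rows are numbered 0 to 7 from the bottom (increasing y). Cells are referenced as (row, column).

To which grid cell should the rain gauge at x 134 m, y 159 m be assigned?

Column index: ⌊(134 − 10) / 26⌋ = ⌊4.769⌋ = 4 → column E
Row offset from origin: ⌊(159 − 2) / 27⌋ = ⌊5.815⌋ = 5 → row 5

(5, E)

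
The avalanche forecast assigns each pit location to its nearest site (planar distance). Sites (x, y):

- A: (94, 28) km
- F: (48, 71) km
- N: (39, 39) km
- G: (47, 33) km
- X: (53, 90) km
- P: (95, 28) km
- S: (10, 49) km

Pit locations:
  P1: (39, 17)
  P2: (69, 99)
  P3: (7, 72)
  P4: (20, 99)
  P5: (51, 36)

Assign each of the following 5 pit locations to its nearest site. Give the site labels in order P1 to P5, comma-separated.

P1 → G (d²=320.00)
P2 → X (d²=337.00)
P3 → S (d²=538.00)
P4 → X (d²=1170.00)
P5 → G (d²=25.00)

G, X, S, X, G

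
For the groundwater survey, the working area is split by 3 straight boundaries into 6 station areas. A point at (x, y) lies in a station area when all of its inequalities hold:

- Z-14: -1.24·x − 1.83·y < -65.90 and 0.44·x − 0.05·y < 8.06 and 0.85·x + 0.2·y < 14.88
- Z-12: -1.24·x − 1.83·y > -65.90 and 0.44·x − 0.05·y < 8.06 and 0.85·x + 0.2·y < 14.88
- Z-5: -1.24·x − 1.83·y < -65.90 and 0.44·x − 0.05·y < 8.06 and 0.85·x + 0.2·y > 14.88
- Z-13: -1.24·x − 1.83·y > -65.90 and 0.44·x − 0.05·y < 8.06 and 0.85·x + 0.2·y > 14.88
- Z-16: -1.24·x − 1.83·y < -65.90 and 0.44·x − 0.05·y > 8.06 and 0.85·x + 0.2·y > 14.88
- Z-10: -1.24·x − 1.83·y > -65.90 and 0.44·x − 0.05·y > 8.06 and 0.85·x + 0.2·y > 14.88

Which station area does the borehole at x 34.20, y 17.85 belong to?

Z-16

-1.24·34.20 − 1.83·17.85 = -75.073, which is < -65.90
0.44·34.20 − 0.05·17.85 = 14.156, which is > 8.06
0.85·34.20 + 0.2·17.85 = 32.640, which is > 14.88
This sign pattern matches Z-16.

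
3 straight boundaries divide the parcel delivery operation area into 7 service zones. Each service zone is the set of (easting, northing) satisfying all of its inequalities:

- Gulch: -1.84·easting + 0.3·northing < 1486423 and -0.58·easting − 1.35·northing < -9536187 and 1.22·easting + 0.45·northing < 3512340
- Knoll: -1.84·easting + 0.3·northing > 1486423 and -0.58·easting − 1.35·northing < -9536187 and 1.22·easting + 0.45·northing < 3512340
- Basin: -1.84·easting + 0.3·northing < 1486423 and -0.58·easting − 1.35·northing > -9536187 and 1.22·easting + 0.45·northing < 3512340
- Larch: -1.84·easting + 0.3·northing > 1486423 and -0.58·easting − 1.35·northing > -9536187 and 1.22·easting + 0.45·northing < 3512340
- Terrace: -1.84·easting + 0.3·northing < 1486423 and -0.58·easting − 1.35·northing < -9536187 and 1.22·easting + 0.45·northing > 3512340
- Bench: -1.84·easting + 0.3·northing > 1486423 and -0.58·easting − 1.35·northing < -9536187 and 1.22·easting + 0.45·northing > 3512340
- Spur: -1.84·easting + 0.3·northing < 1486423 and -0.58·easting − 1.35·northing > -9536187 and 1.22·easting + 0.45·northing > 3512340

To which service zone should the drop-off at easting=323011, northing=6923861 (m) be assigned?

-1.84·323011 + 0.3·6923861 = 1482818.060, which is < 1486423
-0.58·323011 − 1.35·6923861 = -9534558.730, which is > -9536187
1.22·323011 + 0.45·6923861 = 3509810.870, which is < 3512340
This sign pattern matches Basin.

Basin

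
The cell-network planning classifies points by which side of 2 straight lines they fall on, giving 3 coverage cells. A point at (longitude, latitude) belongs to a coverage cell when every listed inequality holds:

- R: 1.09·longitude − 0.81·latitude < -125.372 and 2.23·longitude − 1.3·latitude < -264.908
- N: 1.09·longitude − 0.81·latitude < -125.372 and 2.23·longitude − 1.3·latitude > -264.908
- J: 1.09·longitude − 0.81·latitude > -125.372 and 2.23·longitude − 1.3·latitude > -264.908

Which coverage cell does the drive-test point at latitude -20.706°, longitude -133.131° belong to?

R

1.09·-133.131 − 0.81·-20.706 = -128.341, which is < -125.372
2.23·-133.131 − 1.3·-20.706 = -269.964, which is < -264.908
This sign pattern matches R.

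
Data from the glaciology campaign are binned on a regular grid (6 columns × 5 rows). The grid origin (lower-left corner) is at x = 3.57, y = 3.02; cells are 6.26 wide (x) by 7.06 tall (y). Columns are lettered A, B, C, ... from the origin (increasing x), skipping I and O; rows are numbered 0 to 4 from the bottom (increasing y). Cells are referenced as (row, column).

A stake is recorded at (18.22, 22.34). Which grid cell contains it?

(2, C)

Column index: ⌊(18.22 − 3.57) / 6.26⌋ = ⌊2.340⌋ = 2 → column C
Row offset from origin: ⌊(22.34 − 3.02) / 7.06⌋ = ⌊2.737⌋ = 2 → row 2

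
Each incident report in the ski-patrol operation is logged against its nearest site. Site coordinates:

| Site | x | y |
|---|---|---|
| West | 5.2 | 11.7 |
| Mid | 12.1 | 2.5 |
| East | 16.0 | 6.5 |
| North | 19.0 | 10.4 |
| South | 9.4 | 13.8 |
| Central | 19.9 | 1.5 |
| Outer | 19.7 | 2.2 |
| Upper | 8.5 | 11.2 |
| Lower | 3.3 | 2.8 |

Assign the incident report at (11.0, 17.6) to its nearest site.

South

Squared distances to each site:
West: 68.450; Mid: 229.220; East: 148.210; North: 115.840; South: 17.000; Central: 338.420; Outer: 312.850; Upper: 47.210; Lower: 278.330.
Minimum at South.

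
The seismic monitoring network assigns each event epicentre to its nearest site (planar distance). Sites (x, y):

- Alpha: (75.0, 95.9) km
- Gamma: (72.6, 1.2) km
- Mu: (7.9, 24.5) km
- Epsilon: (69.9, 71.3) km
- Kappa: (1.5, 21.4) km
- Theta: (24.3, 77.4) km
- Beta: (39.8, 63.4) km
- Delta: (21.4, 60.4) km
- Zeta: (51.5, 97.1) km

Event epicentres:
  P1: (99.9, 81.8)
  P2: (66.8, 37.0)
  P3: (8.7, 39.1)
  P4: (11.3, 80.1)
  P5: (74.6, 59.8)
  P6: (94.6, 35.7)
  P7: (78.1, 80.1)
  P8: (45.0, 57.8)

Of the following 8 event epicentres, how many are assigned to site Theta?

1

P1 → Alpha
P2 → Epsilon
P3 → Mu
P4 → Theta
P5 → Epsilon
P6 → Gamma
P7 → Epsilon
P8 → Beta
1 of the 8 goes to Theta.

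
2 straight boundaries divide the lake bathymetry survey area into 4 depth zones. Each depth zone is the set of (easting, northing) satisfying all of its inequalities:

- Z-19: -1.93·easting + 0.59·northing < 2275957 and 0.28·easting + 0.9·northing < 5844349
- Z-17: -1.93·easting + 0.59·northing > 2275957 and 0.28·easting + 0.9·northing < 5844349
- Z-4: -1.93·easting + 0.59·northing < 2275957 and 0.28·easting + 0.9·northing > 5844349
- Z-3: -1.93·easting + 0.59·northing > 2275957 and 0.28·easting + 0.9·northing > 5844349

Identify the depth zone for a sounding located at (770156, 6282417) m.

-1.93·770156 + 0.59·6282417 = 2220224.950, which is < 2275957
0.28·770156 + 0.9·6282417 = 5869818.980, which is > 5844349
This sign pattern matches Z-4.

Z-4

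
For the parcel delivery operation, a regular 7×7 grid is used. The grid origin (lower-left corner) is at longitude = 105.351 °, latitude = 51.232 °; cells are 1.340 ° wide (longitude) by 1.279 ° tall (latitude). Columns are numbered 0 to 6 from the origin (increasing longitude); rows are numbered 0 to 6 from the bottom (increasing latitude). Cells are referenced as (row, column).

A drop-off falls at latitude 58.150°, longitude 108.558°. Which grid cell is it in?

(5, 2)

Column index: ⌊(108.558 − 105.351) / 1.340⌋ = ⌊2.393⌋ = 2
Row offset from origin: ⌊(58.150 − 51.232) / 1.279⌋ = ⌊5.409⌋ = 5 → row 5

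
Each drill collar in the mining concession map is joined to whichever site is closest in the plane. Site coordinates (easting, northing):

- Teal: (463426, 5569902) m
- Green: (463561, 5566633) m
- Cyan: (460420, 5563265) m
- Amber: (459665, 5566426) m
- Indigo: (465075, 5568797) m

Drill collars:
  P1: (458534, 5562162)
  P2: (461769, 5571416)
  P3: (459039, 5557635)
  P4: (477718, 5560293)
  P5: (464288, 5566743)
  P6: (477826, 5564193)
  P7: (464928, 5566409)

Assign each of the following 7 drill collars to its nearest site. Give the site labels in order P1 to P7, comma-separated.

Cyan, Teal, Cyan, Indigo, Green, Indigo, Green

P1 → Cyan (d²=4773605.00)
P2 → Teal (d²=5037845.00)
P3 → Cyan (d²=33604061.00)
P4 → Indigo (d²=232163465.00)
P5 → Green (d²=540629.00)
P6 → Indigo (d²=183784817.00)
P7 → Green (d²=1918865.00)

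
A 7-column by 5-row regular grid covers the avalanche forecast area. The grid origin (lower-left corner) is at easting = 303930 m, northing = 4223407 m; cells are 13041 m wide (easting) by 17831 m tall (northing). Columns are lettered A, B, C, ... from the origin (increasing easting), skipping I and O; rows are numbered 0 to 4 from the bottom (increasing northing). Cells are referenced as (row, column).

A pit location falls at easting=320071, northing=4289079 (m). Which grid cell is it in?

Column index: ⌊(320071 − 303930) / 13041⌋ = ⌊1.238⌋ = 1 → column B
Row offset from origin: ⌊(4289079 − 4223407) / 17831⌋ = ⌊3.683⌋ = 3 → row 3

(3, B)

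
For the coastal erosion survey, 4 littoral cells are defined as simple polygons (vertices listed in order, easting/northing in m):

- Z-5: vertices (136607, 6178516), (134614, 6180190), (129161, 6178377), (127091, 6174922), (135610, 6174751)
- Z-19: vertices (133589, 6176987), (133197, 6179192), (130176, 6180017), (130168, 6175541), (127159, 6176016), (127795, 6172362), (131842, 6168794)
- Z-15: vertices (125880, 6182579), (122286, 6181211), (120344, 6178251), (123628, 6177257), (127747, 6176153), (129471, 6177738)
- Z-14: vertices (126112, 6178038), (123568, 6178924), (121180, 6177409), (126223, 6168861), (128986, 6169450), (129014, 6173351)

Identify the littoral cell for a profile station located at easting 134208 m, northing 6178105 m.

Cast a ray rightward from (134208, 6178105). For each polygon, the edges (by vertex number in listed order) whose endpoints lie on opposite sides of northing = 6178105, where each meets that height, and whether that is right or left of the point:
Z-5: 3–4 at easting≈128998.0 (left), 5–1 at easting≈136498.2 (right) → 1 crossing.
Z-19: 1–2 at easting≈133390.2 (left), 3–4 at easting≈130172.6 (left) → 0 crossings.
Z-15: 3–4 at easting≈120826.4 (left), 6–1 at easting≈129198.8 (left) → 0 crossings.
Z-14: 1–2 at easting≈125919.6 (left), 2–3 at easting≈122277.1 (left) → 0 crossings.
Only Z-5 has an odd count, so the point is inside Z-5.

Z-5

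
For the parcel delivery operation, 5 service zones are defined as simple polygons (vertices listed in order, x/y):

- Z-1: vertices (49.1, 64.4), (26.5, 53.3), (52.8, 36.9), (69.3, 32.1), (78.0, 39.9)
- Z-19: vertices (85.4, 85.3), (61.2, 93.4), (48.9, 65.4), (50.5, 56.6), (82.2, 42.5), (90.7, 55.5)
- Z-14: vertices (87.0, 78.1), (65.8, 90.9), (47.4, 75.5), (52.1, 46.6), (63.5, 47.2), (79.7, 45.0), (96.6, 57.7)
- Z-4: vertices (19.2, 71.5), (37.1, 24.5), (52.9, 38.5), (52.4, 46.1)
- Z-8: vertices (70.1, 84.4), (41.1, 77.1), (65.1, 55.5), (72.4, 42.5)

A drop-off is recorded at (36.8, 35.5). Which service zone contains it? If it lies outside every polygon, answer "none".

Cast a ray rightward from (36.8, 35.5). For each polygon, the edges (by vertex number in listed order) whose endpoints lie on opposite sides of y = 35.5, where each meets that height, and whether that is right or left of the point:
Z-1: 3–4 at x≈57.61 (right), 4–5 at x≈73.09 (right) → 2 crossings.
Z-19: no edge straddles that height → 0 crossings.
Z-14: no edge straddles that height → 0 crossings.
Z-4: 1–2 at x≈32.91 (left), 2–3 at x≈49.51 (right) → 1 crossing.
Z-8: no edge straddles that height → 0 crossings.
Only Z-4 has an odd count, so the point is inside Z-4.

Z-4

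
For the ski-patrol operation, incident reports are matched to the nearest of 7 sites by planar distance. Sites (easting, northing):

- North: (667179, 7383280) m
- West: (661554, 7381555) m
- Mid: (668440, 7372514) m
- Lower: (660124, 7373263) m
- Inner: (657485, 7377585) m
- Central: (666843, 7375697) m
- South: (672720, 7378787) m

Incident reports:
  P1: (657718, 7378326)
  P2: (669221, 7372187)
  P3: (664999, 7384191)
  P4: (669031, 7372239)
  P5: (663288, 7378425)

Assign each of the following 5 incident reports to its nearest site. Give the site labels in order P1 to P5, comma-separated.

Inner, Mid, North, Mid, West

P1 → Inner (d²=603370.00)
P2 → Mid (d²=716890.00)
P3 → North (d²=5582321.00)
P4 → Mid (d²=424906.00)
P5 → West (d²=12803656.00)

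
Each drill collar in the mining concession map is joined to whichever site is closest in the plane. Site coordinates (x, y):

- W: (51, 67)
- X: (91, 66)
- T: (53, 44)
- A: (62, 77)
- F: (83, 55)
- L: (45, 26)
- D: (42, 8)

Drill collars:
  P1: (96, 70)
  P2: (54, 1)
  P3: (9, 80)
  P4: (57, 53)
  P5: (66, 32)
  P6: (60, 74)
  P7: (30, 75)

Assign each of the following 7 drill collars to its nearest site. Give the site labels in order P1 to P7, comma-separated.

X, D, W, T, T, A, W

P1 → X (d²=41.00)
P2 → D (d²=193.00)
P3 → W (d²=1933.00)
P4 → T (d²=97.00)
P5 → T (d²=313.00)
P6 → A (d²=13.00)
P7 → W (d²=505.00)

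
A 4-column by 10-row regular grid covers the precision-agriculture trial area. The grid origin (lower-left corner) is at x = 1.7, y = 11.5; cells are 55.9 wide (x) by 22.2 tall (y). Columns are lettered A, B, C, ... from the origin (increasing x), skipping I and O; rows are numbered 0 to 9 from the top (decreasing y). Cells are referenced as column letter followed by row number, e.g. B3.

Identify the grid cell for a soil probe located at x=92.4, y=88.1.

B6

Column index: ⌊(92.4 − 1.7) / 55.9⌋ = ⌊1.623⌋ = 1 → column B
Row offset from origin: ⌊(88.1 − 11.5) / 22.2⌋ = ⌊3.450⌋ = 3 → row 6 (counted from top)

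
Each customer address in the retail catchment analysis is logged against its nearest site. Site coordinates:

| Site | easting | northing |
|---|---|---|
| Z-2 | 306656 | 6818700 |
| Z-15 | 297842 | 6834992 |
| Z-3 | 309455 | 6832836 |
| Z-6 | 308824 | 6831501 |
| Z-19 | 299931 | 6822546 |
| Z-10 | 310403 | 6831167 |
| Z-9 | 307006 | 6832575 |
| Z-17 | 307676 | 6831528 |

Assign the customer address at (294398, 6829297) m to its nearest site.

Z-15

Squared distances to each site:
Z-2: 262554973.000; Z-15: 44294161.000; Z-3: 239237770.000; Z-6: 212967092.000; Z-19: 76190090.000; Z-10: 259656925.000; Z-9: 169706948.000; Z-17: 181282645.000.
Minimum at Z-15.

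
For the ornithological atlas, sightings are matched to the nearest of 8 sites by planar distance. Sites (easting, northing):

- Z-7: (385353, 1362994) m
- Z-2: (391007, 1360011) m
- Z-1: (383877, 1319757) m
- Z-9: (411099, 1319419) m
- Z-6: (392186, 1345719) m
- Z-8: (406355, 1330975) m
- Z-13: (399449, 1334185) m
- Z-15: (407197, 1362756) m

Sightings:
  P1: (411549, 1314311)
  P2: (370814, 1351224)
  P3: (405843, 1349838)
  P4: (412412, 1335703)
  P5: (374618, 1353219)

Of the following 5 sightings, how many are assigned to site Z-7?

P1 → Z-9
P2 → Z-7
P3 → Z-15
P4 → Z-8
P5 → Z-7
2 of the 5 go to Z-7.

2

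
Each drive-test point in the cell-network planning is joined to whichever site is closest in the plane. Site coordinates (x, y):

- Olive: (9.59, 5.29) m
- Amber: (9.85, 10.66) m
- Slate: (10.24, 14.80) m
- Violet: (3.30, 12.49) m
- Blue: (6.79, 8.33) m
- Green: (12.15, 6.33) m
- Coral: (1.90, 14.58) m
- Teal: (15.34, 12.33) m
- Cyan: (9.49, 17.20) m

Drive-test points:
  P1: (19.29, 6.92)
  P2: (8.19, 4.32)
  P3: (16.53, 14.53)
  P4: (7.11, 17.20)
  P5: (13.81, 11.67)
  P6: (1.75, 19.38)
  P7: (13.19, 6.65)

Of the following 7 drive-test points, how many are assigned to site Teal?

3

P1 → Teal
P2 → Olive
P3 → Teal
P4 → Cyan
P5 → Teal
P6 → Coral
P7 → Green
3 of the 7 go to Teal.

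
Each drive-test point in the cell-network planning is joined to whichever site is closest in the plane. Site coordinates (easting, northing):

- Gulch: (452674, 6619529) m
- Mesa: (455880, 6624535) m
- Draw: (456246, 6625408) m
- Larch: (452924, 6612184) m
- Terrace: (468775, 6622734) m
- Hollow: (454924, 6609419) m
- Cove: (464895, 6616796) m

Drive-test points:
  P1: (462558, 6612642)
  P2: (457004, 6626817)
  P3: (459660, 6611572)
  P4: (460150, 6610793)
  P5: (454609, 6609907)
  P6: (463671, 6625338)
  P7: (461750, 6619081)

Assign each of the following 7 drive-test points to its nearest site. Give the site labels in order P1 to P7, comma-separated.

P1 → Cove (d²=22717285.00)
P2 → Draw (d²=2559845.00)
P3 → Hollow (d²=27065105.00)
P4 → Hollow (d²=29198952.00)
P5 → Hollow (d²=337369.00)
P6 → Terrace (d²=32831632.00)
P7 → Cove (d²=15112250.00)

Cove, Draw, Hollow, Hollow, Hollow, Terrace, Cove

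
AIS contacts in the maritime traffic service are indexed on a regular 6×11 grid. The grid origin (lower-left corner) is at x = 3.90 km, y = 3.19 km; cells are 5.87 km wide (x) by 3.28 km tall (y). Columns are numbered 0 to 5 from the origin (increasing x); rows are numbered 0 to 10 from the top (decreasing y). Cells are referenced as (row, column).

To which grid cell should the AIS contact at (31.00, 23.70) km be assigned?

Column index: ⌊(31.00 − 3.90) / 5.87⌋ = ⌊4.617⌋ = 4
Row offset from origin: ⌊(23.70 − 3.19) / 3.28⌋ = ⌊6.253⌋ = 6 → row 4 (counted from top)

(4, 4)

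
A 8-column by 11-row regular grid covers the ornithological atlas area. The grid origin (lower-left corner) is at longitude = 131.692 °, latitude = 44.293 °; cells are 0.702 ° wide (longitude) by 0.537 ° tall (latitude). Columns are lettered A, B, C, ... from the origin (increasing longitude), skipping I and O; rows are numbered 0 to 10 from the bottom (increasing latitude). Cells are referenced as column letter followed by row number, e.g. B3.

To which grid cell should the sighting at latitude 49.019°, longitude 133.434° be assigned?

Column index: ⌊(133.434 − 131.692) / 0.702⌋ = ⌊2.481⌋ = 2 → column C
Row offset from origin: ⌊(49.019 − 44.293) / 0.537⌋ = ⌊8.801⌋ = 8 → row 8

C8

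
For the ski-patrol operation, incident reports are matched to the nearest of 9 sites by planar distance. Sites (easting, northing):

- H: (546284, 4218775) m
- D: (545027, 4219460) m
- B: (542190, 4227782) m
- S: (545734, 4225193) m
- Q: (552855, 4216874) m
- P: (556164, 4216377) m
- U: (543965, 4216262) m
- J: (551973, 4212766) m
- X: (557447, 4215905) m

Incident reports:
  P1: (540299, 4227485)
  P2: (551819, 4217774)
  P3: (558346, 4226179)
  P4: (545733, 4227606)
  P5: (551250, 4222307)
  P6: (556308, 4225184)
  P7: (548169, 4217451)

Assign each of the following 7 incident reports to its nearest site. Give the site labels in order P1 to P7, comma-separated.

P1 → B (d²=3664090.00)
P2 → Q (d²=1883296.00)
P3 → P (d²=100840328.00)
P4 → S (d²=5822570.00)
P5 → Q (d²=32093514.00)
P6 → P (d²=77583985.00)
P7 → H (d²=5306201.00)

B, Q, P, S, Q, P, H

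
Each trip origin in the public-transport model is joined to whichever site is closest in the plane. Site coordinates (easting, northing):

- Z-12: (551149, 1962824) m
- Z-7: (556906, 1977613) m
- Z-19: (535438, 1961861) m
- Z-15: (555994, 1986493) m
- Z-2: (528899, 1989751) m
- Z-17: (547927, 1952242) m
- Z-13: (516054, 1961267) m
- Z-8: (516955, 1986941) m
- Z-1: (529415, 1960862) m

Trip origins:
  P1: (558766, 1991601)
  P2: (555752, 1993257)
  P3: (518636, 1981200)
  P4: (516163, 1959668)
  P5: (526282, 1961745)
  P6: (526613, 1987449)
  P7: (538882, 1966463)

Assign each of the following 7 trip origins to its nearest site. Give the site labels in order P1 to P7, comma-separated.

Z-15, Z-15, Z-8, Z-13, Z-1, Z-2, Z-19

P1 → Z-15 (d²=33775648.00)
P2 → Z-15 (d²=45810260.00)
P3 → Z-8 (d²=35784842.00)
P4 → Z-13 (d²=2568682.00)
P5 → Z-1 (d²=10595378.00)
P6 → Z-2 (d²=10525000.00)
P7 → Z-19 (d²=33039540.00)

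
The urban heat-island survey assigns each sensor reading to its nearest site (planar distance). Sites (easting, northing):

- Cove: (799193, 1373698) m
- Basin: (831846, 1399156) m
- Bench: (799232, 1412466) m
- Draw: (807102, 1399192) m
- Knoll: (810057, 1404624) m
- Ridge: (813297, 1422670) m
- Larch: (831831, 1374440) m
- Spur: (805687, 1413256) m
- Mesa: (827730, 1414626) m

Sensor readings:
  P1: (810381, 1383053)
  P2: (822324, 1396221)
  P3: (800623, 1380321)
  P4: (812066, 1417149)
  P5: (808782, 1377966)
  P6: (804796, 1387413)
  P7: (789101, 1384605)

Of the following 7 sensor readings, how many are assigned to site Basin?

1

P1 → Cove
P2 → Basin
P3 → Cove
P4 → Ridge
P5 → Cove
P6 → Draw
P7 → Cove
1 of the 7 goes to Basin.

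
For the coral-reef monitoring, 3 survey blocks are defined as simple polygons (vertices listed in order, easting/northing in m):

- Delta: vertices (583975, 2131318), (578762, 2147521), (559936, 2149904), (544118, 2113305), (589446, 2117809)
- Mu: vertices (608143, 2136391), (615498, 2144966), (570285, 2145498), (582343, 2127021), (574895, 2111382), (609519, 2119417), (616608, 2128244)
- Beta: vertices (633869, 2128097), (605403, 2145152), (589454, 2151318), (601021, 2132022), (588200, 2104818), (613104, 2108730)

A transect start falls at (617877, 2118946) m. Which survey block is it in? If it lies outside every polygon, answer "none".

Beta

Cast a ray rightward from (617877, 2118946). For each polygon, the edges (by vertex number in listed order) whose endpoints lie on opposite sides of northing = 2118946, where each meets that height, and whether that is right or left of the point:
Delta: 3–4 at easting≈546556.0 (left), 5–1 at easting≈588985.5 (left) → 0 crossings.
Mu: 4–5 at easting≈578497.3 (left), 5–6 at easting≈607489.4 (left) → 0 crossings.
Beta: 4–5 at easting≈594858.4 (left), 6–1 at easting≈624057.4 (right) → 1 crossing.
Only Beta has an odd count, so the point is inside Beta.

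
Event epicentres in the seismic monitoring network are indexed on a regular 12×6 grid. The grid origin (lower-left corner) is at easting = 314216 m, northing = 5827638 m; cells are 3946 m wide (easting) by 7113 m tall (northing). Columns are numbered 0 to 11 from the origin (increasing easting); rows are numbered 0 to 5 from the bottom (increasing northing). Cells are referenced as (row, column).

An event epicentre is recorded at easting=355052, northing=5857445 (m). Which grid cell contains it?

(4, 10)

Column index: ⌊(355052 − 314216) / 3946⌋ = ⌊10.349⌋ = 10
Row offset from origin: ⌊(5857445 − 5827638) / 7113⌋ = ⌊4.190⌋ = 4 → row 4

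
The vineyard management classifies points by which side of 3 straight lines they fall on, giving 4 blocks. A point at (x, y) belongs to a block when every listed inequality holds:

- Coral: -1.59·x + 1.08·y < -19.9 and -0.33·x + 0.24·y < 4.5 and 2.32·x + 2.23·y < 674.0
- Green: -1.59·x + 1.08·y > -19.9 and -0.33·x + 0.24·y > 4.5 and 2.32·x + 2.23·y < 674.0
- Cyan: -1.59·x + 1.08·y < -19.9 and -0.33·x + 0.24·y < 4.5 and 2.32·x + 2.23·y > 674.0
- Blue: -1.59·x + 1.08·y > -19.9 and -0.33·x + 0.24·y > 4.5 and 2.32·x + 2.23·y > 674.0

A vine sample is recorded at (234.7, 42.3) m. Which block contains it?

-1.59·234.7 + 1.08·42.3 = -327.489, which is < -19.9
-0.33·234.7 + 0.24·42.3 = -67.299, which is < 4.5
2.32·234.7 + 2.23·42.3 = 638.833, which is < 674.0
This sign pattern matches Coral.

Coral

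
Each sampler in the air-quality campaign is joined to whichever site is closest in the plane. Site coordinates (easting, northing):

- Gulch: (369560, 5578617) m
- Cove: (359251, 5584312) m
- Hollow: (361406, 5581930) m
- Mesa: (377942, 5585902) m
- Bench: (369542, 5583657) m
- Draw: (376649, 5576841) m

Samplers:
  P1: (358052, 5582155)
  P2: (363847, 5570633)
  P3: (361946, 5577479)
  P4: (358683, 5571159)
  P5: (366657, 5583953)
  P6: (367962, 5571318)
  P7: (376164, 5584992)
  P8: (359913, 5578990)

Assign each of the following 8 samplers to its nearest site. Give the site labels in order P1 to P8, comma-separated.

Cove, Gulch, Hollow, Hollow, Bench, Gulch, Mesa, Hollow

P1 → Cove (d²=6090250.00)
P2 → Gulch (d²=96382625.00)
P3 → Hollow (d²=20103001.00)
P4 → Hollow (d²=123429170.00)
P5 → Bench (d²=8410841.00)
P6 → Gulch (d²=55829005.00)
P7 → Mesa (d²=3989384.00)
P8 → Hollow (d²=10872649.00)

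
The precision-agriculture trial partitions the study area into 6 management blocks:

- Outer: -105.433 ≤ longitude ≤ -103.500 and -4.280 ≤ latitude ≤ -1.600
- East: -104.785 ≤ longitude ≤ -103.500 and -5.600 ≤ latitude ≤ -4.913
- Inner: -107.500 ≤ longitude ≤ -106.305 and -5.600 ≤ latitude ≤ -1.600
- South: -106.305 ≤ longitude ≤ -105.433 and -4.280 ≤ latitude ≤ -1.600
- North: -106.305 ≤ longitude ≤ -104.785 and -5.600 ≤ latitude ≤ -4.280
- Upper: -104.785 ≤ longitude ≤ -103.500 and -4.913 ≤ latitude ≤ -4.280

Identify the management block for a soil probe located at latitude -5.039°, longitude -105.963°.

The point has longitude = -105.963 and latitude = -5.039.
Only North satisfies -106.305 ≤ longitude ≤ -104.785 and -5.600 ≤ latitude ≤ -4.280.

North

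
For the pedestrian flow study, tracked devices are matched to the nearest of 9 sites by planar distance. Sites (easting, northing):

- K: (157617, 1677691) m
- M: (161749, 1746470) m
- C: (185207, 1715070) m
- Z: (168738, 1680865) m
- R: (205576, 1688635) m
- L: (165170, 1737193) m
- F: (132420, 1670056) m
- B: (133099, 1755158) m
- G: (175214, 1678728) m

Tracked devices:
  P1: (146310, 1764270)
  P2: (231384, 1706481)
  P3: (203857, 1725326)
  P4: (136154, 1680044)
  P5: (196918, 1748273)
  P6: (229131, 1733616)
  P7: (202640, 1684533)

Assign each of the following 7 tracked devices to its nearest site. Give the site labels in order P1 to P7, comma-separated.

P1 → B (d²=257559065.00)
P2 → R (d²=984532580.00)
P3 → C (d²=453008036.00)
P4 → F (d²=113702900.00)
P5 → L (d²=1130701904.00)
P6 → C (d²=2273271892.00)
P7 → R (d²=25446500.00)

B, R, C, F, L, C, R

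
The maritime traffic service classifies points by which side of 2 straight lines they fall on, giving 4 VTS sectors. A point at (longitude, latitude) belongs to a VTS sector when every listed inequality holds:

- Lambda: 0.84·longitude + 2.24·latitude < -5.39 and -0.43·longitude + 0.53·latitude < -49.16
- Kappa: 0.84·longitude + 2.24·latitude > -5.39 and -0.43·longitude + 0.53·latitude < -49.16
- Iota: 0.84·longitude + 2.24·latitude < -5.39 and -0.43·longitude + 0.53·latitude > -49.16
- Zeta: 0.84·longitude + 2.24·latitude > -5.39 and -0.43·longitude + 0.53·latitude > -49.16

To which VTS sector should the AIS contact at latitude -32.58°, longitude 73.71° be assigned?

0.84·73.71 + 2.24·-32.58 = -11.063, which is < -5.39
-0.43·73.71 + 0.53·-32.58 = -48.963, which is > -49.16
This sign pattern matches Iota.

Iota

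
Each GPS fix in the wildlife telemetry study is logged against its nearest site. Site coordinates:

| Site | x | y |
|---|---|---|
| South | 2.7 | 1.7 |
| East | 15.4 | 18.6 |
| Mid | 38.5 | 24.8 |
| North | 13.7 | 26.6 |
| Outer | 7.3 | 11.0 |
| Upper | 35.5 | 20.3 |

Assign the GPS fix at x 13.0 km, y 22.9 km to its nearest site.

North

Squared distances to each site:
South: 555.530; East: 24.250; Mid: 653.860; North: 14.180; Outer: 174.100; Upper: 513.010.
Minimum at North.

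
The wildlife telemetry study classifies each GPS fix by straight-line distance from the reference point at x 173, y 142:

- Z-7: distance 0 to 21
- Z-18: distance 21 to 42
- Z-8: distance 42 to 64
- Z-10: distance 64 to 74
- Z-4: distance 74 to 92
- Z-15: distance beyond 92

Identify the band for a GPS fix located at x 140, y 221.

Z-4

Distance = √((140−173)² + (221−142)²) = √(1089.000 + 6241.000) = 85.615.
74 ≤ 85.615 < 92 → Z-4.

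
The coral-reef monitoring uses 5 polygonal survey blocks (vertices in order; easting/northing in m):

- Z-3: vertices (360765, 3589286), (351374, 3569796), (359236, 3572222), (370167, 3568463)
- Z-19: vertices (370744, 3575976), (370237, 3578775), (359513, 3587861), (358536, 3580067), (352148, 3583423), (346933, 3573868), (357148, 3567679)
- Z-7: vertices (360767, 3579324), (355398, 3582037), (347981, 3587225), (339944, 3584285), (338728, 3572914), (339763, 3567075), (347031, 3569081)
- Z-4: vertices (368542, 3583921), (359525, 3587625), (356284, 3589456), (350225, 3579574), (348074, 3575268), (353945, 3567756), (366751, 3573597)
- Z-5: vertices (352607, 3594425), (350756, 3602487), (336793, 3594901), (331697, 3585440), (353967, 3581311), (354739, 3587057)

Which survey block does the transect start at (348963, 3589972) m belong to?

Cast a ray rightward from (348963, 3589972). For each polygon, the edges (by vertex number in listed order) whose endpoints lie on opposite sides of northing = 3589972, where each meets that height, and whether that is right or left of the point:
Z-3: no edge straddles that height → 0 crossings.
Z-19: no edge straddles that height → 0 crossings.
Z-7: no edge straddles that height → 0 crossings.
Z-4: no edge straddles that height → 0 crossings.
Z-5: 3–4 at easting≈334138.1 (left), 6–1 at easting≈353895.5 (right) → 1 crossing.
Only Z-5 has an odd count, so the point is inside Z-5.

Z-5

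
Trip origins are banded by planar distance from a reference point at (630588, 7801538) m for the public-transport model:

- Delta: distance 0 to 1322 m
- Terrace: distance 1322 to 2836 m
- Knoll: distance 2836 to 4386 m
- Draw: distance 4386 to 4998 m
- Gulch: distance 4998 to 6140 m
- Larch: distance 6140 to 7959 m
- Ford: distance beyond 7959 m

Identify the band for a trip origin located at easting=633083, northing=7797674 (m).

Distance = √((633083−630588)² + (7797674−7801538)²) = √(6225025.000 + 14930496.000) = 4599.513 m.
4386 ≤ 4599.513 < 4998 → Draw.

Draw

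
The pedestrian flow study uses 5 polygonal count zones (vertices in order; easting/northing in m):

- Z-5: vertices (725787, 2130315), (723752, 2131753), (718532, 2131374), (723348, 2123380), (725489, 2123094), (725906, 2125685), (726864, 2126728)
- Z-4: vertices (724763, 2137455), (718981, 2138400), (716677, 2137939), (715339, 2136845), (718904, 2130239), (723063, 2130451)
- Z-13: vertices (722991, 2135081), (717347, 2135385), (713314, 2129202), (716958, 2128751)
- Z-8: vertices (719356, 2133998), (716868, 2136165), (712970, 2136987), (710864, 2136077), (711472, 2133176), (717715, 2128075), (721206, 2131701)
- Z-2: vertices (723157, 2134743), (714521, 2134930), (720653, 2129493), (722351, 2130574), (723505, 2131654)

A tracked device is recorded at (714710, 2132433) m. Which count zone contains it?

Cast a ray rightward from (714710, 2132433). For each polygon, the edges (by vertex number in listed order) whose endpoints lie on opposite sides of northing = 2132433, where each meets that height, and whether that is right or left of the point:
Z-5: no edge straddles that height → 0 crossings.
Z-4: 4–5 at easting≈717720.0 (right), 6–1 at easting≈723544.1 (right) → 2 crossings.
Z-13: 2–3 at easting≈715421.5 (right), 4–1 at easting≈720467.2 (right) → 2 crossings.
Z-8: 5–6 at easting≈712381.3 (left), 7–1 at easting≈720616.4 (right) → 1 crossing.
Z-2: 2–3 at easting≈717337.2 (right), 5–1 at easting≈723417.2 (right) → 2 crossings.
Only Z-8 has an odd count, so the point is inside Z-8.

Z-8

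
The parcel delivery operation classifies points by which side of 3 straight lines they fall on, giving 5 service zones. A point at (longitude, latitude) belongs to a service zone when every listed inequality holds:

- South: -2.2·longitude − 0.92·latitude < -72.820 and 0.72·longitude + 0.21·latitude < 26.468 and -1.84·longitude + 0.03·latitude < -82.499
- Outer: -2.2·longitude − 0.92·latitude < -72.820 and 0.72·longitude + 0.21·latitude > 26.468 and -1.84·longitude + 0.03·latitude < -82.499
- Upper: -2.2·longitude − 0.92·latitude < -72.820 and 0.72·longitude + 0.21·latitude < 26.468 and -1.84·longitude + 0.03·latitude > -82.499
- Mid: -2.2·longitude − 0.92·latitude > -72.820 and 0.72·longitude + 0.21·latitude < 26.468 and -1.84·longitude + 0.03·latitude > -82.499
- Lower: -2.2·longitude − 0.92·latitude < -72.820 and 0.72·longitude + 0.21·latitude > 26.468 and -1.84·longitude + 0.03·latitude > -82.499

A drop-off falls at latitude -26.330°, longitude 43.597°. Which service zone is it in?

Mid

-2.2·43.597 − 0.92·-26.330 = -71.690, which is > -72.820
0.72·43.597 + 0.21·-26.330 = 25.861, which is < 26.468
-1.84·43.597 + 0.03·-26.330 = -81.008, which is > -82.499
This sign pattern matches Mid.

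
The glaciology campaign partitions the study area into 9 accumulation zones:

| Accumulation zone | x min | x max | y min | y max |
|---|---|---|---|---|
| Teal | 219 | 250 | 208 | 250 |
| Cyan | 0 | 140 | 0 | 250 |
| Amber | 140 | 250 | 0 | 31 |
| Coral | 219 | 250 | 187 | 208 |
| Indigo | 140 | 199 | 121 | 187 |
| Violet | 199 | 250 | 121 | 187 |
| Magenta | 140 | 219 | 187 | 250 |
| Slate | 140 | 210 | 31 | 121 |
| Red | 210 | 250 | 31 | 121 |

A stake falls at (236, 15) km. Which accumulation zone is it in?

The point has x = 236 and y = 15.
Only Amber satisfies 140 ≤ x ≤ 250 and 0 ≤ y ≤ 31.

Amber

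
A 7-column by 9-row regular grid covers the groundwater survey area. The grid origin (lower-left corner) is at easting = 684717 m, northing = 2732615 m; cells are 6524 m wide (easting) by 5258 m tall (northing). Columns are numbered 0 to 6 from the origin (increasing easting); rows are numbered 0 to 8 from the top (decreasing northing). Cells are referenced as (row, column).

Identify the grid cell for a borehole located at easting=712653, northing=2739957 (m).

Column index: ⌊(712653 − 684717) / 6524⌋ = ⌊4.282⌋ = 4
Row offset from origin: ⌊(2739957 − 2732615) / 5258⌋ = ⌊1.396⌋ = 1 → row 7 (counted from top)

(7, 4)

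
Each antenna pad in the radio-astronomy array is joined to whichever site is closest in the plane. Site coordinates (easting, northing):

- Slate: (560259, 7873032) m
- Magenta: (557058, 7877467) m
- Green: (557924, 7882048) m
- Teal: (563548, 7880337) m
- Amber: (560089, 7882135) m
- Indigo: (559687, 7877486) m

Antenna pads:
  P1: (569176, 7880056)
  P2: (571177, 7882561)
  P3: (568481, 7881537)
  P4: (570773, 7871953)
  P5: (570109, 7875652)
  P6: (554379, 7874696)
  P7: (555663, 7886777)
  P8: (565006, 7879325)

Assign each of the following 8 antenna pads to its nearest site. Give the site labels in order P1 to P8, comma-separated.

Teal, Teal, Teal, Slate, Teal, Magenta, Green, Teal

P1 → Teal (d²=31753345.00)
P2 → Teal (d²=63147817.00)
P3 → Teal (d²=25774489.00)
P4 → Slate (d²=111708437.00)
P5 → Teal (d²=64995946.00)
P6 → Magenta (d²=14855482.00)
P7 → Green (d²=27475562.00)
P8 → Teal (d²=3149908.00)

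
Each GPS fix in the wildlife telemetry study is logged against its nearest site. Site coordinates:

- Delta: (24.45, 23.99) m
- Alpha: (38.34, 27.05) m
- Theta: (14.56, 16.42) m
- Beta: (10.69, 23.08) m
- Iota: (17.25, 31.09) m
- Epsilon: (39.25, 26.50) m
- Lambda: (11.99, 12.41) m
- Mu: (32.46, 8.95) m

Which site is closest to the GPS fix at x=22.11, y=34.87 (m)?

Iota

Squared distances to each site:
Delta: 123.850; Alpha: 324.565; Theta: 397.405; Beta: 269.421; Iota: 37.908; Epsilon: 363.837; Lambda: 606.866; Mu: 778.969.
Minimum at Iota.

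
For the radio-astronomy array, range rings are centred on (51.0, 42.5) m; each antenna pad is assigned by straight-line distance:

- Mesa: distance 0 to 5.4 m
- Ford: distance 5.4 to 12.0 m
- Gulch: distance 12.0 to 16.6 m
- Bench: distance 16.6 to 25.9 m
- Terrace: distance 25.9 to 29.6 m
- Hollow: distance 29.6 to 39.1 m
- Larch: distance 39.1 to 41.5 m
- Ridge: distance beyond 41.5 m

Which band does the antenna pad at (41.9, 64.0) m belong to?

Bench

Distance = √((41.9−51.0)² + (64.0−42.5)²) = √(82.810 + 462.250) = 23.347 m.
16.6 ≤ 23.347 < 25.9 → Bench.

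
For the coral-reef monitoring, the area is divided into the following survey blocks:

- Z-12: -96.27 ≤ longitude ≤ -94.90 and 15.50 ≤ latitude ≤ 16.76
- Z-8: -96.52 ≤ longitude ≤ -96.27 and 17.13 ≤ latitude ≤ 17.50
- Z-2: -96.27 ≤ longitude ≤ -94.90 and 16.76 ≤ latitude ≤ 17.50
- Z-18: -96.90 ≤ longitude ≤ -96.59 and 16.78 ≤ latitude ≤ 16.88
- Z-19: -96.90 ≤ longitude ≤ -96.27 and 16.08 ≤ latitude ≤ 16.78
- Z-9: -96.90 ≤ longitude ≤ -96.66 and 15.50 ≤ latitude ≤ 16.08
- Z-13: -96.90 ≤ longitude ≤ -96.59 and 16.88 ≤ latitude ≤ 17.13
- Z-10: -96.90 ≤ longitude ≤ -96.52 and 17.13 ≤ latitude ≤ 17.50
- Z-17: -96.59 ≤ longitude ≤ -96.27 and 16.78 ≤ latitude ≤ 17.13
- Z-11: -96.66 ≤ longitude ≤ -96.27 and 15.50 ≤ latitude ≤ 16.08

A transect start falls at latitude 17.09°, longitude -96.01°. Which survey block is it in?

Z-2

The point has longitude = -96.01 and latitude = 17.09.
Only Z-2 satisfies -96.27 ≤ longitude ≤ -94.90 and 16.76 ≤ latitude ≤ 17.50.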